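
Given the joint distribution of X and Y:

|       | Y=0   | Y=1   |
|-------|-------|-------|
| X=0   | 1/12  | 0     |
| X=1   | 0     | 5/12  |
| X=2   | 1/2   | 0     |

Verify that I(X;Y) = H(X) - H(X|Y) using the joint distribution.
Left side, from I(X;Y) = H(X) + H(Y) - H(X,Y):
Marginal P(X) (row sums):
  P(X=0) = 1/12 + 0 = 1/12
  P(X=1) = 0 + 5/12 = 5/12
  P(X=2) = 1/2 + 0 = 1/2
Marginal P(Y) (column sums):
  P(Y=0) = 1/12 + 0 + 1/2 = 7/12
  P(Y=1) = 0 + 5/12 + 0 = 5/12

H(X) = -[(1/12)·log₂(1/12) + (5/12)·log₂(5/12) + (1/2)·log₂(1/2)]
  = 0.2987 + 0.5263 + 0.5000
  = 1.3250 bits
H(Y) = -[(7/12)·log₂(7/12) + (5/12)·log₂(5/12)]
  = 0.4536 + 0.5263
  = 0.9799 bits
H(X,Y) = -[(1/12)·log₂(1/12) + (5/12)·log₂(5/12) + (1/2)·log₂(1/2)]
  = 0.2987 + 0.5263 + 0.5000
  = 1.3250 bits

I(X;Y) = H(X) + H(Y) - H(X,Y)
  = 1.3250 + 0.9799 - 1.3250
  = 0.9799 bits

Right side, with H(X|Y) computed directly from the conditional probabilities:
H(X|Y) = -Σ P(X,Y)·log₂ P(X|Y), where P(X|Y) = P(X,Y) / P(Y)
  (cells with P(X,Y) = 0 contribute 0)
  (X=0,Y=0): P(X|Y) = (1/12)/(7/12) = 1/7;  -(1/12)·log₂(1/7) = 0.2339
  (X=1,Y=1): P(X|Y) = (5/12)/(5/12) = 1;  -(5/12)·log₂(1) = 0.0000
  (X=2,Y=0): P(X|Y) = (1/2)/(7/12) = 6/7;  -(1/2)·log₂(6/7) = 0.1112
H(X|Y) = 0.2339 + 0.0000 + 0.1112
  = 0.3451 bits
H(X) - H(X|Y) = 1.3250 - 0.3451 = 0.9799 bits

Both sides equal 0.9799 bits, so I(X;Y) = H(X) - H(X|Y) ✓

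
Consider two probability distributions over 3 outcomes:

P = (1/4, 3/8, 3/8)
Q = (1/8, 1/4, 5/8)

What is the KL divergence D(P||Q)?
D(P||Q) = Σ P(i) log₂(P(i)/Q(i))
  i=0: (1/4) × log₂((1/4)/(1/8)) = (1/4) × log₂(2) = 0.2500
  i=1: (3/8) × log₂((3/8)/(1/4)) = (3/8) × log₂(3/2) = 0.2194
  i=2: (3/8) × log₂((3/8)/(5/8)) = (3/8) × log₂(3/5) = -0.2764
D(P||Q) = 0.2500 + 0.2194 - 0.2764
  = 0.1930 bits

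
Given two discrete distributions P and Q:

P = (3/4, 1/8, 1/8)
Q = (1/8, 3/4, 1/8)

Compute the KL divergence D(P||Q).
D(P||Q) = Σ P(i) log₂(P(i)/Q(i))
  i=0: (3/4) × log₂((3/4)/(1/8)) = (3/4) × log₂(6) = 1.9387
  i=1: (1/8) × log₂((1/8)/(3/4)) = (1/8) × log₂(1/6) = -0.3231
  i=2: (1/8) × log₂((1/8)/(1/8)) = (1/8) × log₂(1) = 0.0000
D(P||Q) = 1.9387 - 0.3231 + 0.0000
  = 1.6156 bits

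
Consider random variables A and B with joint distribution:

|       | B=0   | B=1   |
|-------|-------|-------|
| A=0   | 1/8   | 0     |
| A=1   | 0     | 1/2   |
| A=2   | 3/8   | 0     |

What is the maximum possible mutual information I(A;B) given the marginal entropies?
The upper bound on mutual information is I(A;B) ≤ min(H(A), H(B)).

Marginal P(A) (row sums):
  P(A=0) = 1/8 + 0 = 1/8
  P(A=1) = 0 + 1/2 = 1/2
  P(A=2) = 3/8 + 0 = 3/8
Marginal P(B) (column sums):
  P(B=0) = 1/8 + 0 + 3/8 = 1/2
  P(B=1) = 0 + 1/2 + 0 = 1/2

H(A) = -[(1/8)·log₂(1/8) + (1/2)·log₂(1/2) + (3/8)·log₂(3/8)]
  = 0.3750 + 0.5000 + 0.5306
  = 1.4056 bits
H(B) = -[(1/2)·log₂(1/2) + (1/2)·log₂(1/2)]
  = 0.5000 + 0.5000
  = 1.0000 bits

Maximum possible I(A;B) = min(1.4056, 1.0000) = 1.0000 bits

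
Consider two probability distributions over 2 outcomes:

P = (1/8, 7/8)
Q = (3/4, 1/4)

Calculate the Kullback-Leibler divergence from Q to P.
D(P||Q) = Σ P(i) log₂(P(i)/Q(i))
  i=0: (1/8) × log₂((1/8)/(3/4)) = (1/8) × log₂(1/6) = -0.3231
  i=1: (7/8) × log₂((7/8)/(1/4)) = (7/8) × log₂(7/2) = 1.5814
D(P||Q) = -0.3231 + 1.5814
  = 1.2583 bits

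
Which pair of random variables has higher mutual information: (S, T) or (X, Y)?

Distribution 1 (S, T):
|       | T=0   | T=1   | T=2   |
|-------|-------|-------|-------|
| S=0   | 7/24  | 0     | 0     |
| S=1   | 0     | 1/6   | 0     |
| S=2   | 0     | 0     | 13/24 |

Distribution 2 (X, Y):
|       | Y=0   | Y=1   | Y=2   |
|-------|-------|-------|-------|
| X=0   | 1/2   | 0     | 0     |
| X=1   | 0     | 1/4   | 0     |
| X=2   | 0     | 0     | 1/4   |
Distribution 1 (S, T):
Marginal P(S) (row sums):
  P(S=0) = 7/24 + 0 + 0 = 7/24
  P(S=1) = 0 + 1/6 + 0 = 1/6
  P(S=2) = 0 + 0 + 13/24 = 13/24
Marginal P(T) (column sums):
  P(T=0) = 7/24 + 0 + 0 = 7/24
  P(T=1) = 0 + 1/6 + 0 = 1/6
  P(T=2) = 0 + 0 + 13/24 = 13/24

H(S) = -[(7/24)·log₂(7/24) + (1/6)·log₂(1/6) + (13/24)·log₂(13/24)]
  = 0.5185 + 0.4308 + 0.4791
  = 1.4284 bits
H(T) = -[(7/24)·log₂(7/24) + (1/6)·log₂(1/6) + (13/24)·log₂(13/24)]
  = 0.5185 + 0.4308 + 0.4791
  = 1.4284 bits
H(S,T) = -[(7/24)·log₂(7/24) + (1/6)·log₂(1/6) + (13/24)·log₂(13/24)]
  = 0.5185 + 0.4308 + 0.4791
  = 1.4284 bits

I(S;T) = H(S) + H(T) - H(S,T)
  = 1.4284 + 1.4284 - 1.4284
  = 1.4284 bits

Distribution 2 (X, Y):
Marginal P(X) (row sums):
  P(X=0) = 1/2 + 0 + 0 = 1/2
  P(X=1) = 0 + 1/4 + 0 = 1/4
  P(X=2) = 0 + 0 + 1/4 = 1/4
Marginal P(Y) (column sums):
  P(Y=0) = 1/2 + 0 + 0 = 1/2
  P(Y=1) = 0 + 1/4 + 0 = 1/4
  P(Y=2) = 0 + 0 + 1/4 = 1/4

H(X) = -[(1/2)·log₂(1/2) + (1/4)·log₂(1/4) + (1/4)·log₂(1/4)]
  = 0.5000 + 0.5000 + 0.5000
  = 1.5000 bits
H(Y) = -[(1/2)·log₂(1/2) + (1/4)·log₂(1/4) + (1/4)·log₂(1/4)]
  = 0.5000 + 0.5000 + 0.5000
  = 1.5000 bits
H(X,Y) = -[(1/2)·log₂(1/2) + (1/4)·log₂(1/4) + (1/4)·log₂(1/4)]
  = 0.5000 + 0.5000 + 0.5000
  = 1.5000 bits

I(X;Y) = H(X) + H(Y) - H(X,Y)
  = 1.5000 + 1.5000 - 1.5000
  = 1.5000 bits

I(X;Y) = 1.5000 bits > I(S;T) = 1.4284 bits, so (X, Y) has the higher mutual information (stronger dependence).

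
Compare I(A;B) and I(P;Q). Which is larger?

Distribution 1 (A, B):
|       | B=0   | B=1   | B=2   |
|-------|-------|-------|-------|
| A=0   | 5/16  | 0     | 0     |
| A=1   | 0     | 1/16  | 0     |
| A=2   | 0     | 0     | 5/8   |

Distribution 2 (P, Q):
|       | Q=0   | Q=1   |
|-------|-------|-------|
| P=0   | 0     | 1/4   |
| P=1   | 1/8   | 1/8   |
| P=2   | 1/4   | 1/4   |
Distribution 1 (A, B):
Marginal P(A) (row sums):
  P(A=0) = 5/16 + 0 + 0 = 5/16
  P(A=1) = 0 + 1/16 + 0 = 1/16
  P(A=2) = 0 + 0 + 5/8 = 5/8
Marginal P(B) (column sums):
  P(B=0) = 5/16 + 0 + 0 = 5/16
  P(B=1) = 0 + 1/16 + 0 = 1/16
  P(B=2) = 0 + 0 + 5/8 = 5/8

H(A) = -[(5/16)·log₂(5/16) + (1/16)·log₂(1/16) + (5/8)·log₂(5/8)]
  = 0.5244 + 0.2500 + 0.4238
  = 1.1982 bits
H(B) = -[(5/16)·log₂(5/16) + (1/16)·log₂(1/16) + (5/8)·log₂(5/8)]
  = 0.5244 + 0.2500 + 0.4238
  = 1.1982 bits
H(A,B) = -[(5/16)·log₂(5/16) + (1/16)·log₂(1/16) + (5/8)·log₂(5/8)]
  = 0.5244 + 0.2500 + 0.4238
  = 1.1982 bits

I(A;B) = H(A) + H(B) - H(A,B)
  = 1.1982 + 1.1982 - 1.1982
  = 1.1982 bits

Distribution 2 (P, Q):
Marginal P(P) (row sums):
  P(P=0) = 0 + 1/4 = 1/4
  P(P=1) = 1/8 + 1/8 = 1/4
  P(P=2) = 1/4 + 1/4 = 1/2
Marginal P(Q) (column sums):
  P(Q=0) = 0 + 1/8 + 1/4 = 3/8
  P(Q=1) = 1/4 + 1/8 + 1/4 = 5/8

H(P) = -[(1/4)·log₂(1/4) + (1/4)·log₂(1/4) + (1/2)·log₂(1/2)]
  = 0.5000 + 0.5000 + 0.5000
  = 1.5000 bits
H(Q) = -[(3/8)·log₂(3/8) + (5/8)·log₂(5/8)]
  = 0.5306 + 0.4238
  = 0.9544 bits
H(P,Q) = -[(1/4)·log₂(1/4) + (1/8)·log₂(1/8) + (1/8)·log₂(1/8) + (1/4)·log₂(1/4) + (1/4)·log₂(1/4)]
  = 0.5000 + 0.3750 + 0.3750 + 0.5000 + 0.5000
  = 2.2500 bits

I(P;Q) = H(P) + H(Q) - H(P,Q)
  = 1.5000 + 0.9544 - 2.2500
  = 0.2044 bits

I(A;B) = 1.1982 bits > I(P;Q) = 0.2044 bits, so (A, B) has the higher mutual information (stronger dependence).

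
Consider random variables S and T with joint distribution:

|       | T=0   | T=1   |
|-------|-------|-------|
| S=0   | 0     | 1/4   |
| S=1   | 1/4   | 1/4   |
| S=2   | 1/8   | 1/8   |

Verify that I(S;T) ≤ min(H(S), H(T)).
Marginal P(S) (row sums):
  P(S=0) = 0 + 1/4 = 1/4
  P(S=1) = 1/4 + 1/4 = 1/2
  P(S=2) = 1/8 + 1/8 = 1/4
Marginal P(T) (column sums):
  P(T=0) = 0 + 1/4 + 1/8 = 3/8
  P(T=1) = 1/4 + 1/4 + 1/8 = 5/8

H(S) = -[(1/4)·log₂(1/4) + (1/2)·log₂(1/2) + (1/4)·log₂(1/4)]
  = 0.5000 + 0.5000 + 0.5000
  = 1.5000 bits
H(T) = -[(3/8)·log₂(3/8) + (5/8)·log₂(5/8)]
  = 0.5306 + 0.4238
  = 0.9544 bits
H(S,T) = -[(1/4)·log₂(1/4) + (1/4)·log₂(1/4) + (1/4)·log₂(1/4) + (1/8)·log₂(1/8) + (1/8)·log₂(1/8)]
  = 0.5000 + 0.5000 + 0.5000 + 0.3750 + 0.3750
  = 2.2500 bits

I(S;T) = H(S) + H(T) - H(S,T)
  = 1.5000 + 0.9544 - 2.2500
  = 0.2044 bits

min(H(S), H(T)) = min(1.5000, 0.9544) = 0.9544 bits
Since 0.2044 ≤ 0.9544, the bound is satisfied ✓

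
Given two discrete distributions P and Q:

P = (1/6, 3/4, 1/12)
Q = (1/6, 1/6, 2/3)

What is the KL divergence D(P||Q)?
D(P||Q) = Σ P(i) log₂(P(i)/Q(i))
  i=0: (1/6) × log₂((1/6)/(1/6)) = (1/6) × log₂(1) = 0.0000
  i=1: (3/4) × log₂((3/4)/(1/6)) = (3/4) × log₂(9/2) = 1.6274
  i=2: (1/12) × log₂((1/12)/(2/3)) = (1/12) × log₂(1/8) = -0.2500
D(P||Q) = 0.0000 + 1.6274 - 0.2500
  = 1.3774 bits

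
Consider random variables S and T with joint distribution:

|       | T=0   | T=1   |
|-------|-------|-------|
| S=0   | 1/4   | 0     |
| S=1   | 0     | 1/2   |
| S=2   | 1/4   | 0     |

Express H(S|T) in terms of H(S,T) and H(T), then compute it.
H(S|T) = H(S,T) - H(T)

Marginal P(T) (column sums):
  P(T=0) = 1/4 + 0 + 1/4 = 1/2
  P(T=1) = 0 + 1/2 + 0 = 1/2

H(S,T) = -[(1/4)·log₂(1/4) + (1/2)·log₂(1/2) + (1/4)·log₂(1/4)]
  = 0.5000 + 0.5000 + 0.5000
  = 1.5000 bits
H(T) = -[(1/2)·log₂(1/2) + (1/2)·log₂(1/2)]
  = 0.5000 + 0.5000
  = 1.0000 bits

H(S|T) = 1.5000 - 1.0000 = 0.5000 bits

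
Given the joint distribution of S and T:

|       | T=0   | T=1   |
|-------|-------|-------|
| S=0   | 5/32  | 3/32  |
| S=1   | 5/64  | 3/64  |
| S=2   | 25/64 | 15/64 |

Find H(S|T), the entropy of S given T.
Marginal P(T) (column sums):
  P(T=0) = 5/32 + 5/64 + 25/64 = 5/8
  P(T=1) = 3/32 + 3/64 + 15/64 = 3/8

H(S|T) = -Σ P(S,T)·log₂ P(S|T), where P(S|T) = P(S,T) / P(T)
  (S=0,T=0): P(S|T) = (5/32)/(5/8) = 1/4;  -(5/32)·log₂(1/4) = 0.3125
  (S=0,T=1): P(S|T) = (3/32)/(3/8) = 1/4;  -(3/32)·log₂(1/4) = 0.1875
  (S=1,T=0): P(S|T) = (5/64)/(5/8) = 1/8;  -(5/64)·log₂(1/8) = 0.2344
  (S=1,T=1): P(S|T) = (3/64)/(3/8) = 1/8;  -(3/64)·log₂(1/8) = 0.1406
  (S=2,T=0): P(S|T) = (25/64)/(5/8) = 5/8;  -(25/64)·log₂(5/8) = 0.2649
  (S=2,T=1): P(S|T) = (15/64)/(3/8) = 5/8;  -(15/64)·log₂(5/8) = 0.1589
H(S|T) = 0.3125 + 0.1875 + 0.2344 + 0.1406 + 0.2649 + 0.1589
  = 1.2988 bits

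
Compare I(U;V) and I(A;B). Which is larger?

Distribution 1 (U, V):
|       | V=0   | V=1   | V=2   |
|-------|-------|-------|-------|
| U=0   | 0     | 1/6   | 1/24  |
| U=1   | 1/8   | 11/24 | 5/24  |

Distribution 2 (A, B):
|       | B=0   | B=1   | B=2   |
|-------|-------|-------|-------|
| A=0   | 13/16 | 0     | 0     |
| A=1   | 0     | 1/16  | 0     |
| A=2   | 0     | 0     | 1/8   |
Distribution 1 (U, V):
Marginal P(U) (row sums):
  P(U=0) = 0 + 1/6 + 1/24 = 5/24
  P(U=1) = 1/8 + 11/24 + 5/24 = 19/24
Marginal P(V) (column sums):
  P(V=0) = 0 + 1/8 = 1/8
  P(V=1) = 1/6 + 11/24 = 5/8
  P(V=2) = 1/24 + 5/24 = 1/4

H(U) = -[(5/24)·log₂(5/24) + (19/24)·log₂(19/24)]
  = 0.4715 + 0.2668
  = 0.7383 bits
H(V) = -[(1/8)·log₂(1/8) + (5/8)·log₂(5/8) + (1/4)·log₂(1/4)]
  = 0.3750 + 0.4238 + 0.5000
  = 1.2988 bits
H(U,V) = -[(1/6)·log₂(1/6) + (1/24)·log₂(1/24) + (1/8)·log₂(1/8) + (11/24)·log₂(11/24) + (5/24)·log₂(5/24)]
  = 0.4308 + 0.1910 + 0.3750 + 0.5159 + 0.4715
  = 1.9842 bits

I(U;V) = H(U) + H(V) - H(U,V)
  = 0.7383 + 1.2988 - 1.9842
  = 0.0529 bits

Distribution 2 (A, B):
Marginal P(A) (row sums):
  P(A=0) = 13/16 + 0 + 0 = 13/16
  P(A=1) = 0 + 1/16 + 0 = 1/16
  P(A=2) = 0 + 0 + 1/8 = 1/8
Marginal P(B) (column sums):
  P(B=0) = 13/16 + 0 + 0 = 13/16
  P(B=1) = 0 + 1/16 + 0 = 1/16
  P(B=2) = 0 + 0 + 1/8 = 1/8

H(A) = -[(13/16)·log₂(13/16) + (1/16)·log₂(1/16) + (1/8)·log₂(1/8)]
  = 0.2434 + 0.2500 + 0.3750
  = 0.8684 bits
H(B) = -[(13/16)·log₂(13/16) + (1/16)·log₂(1/16) + (1/8)·log₂(1/8)]
  = 0.2434 + 0.2500 + 0.3750
  = 0.8684 bits
H(A,B) = -[(13/16)·log₂(13/16) + (1/16)·log₂(1/16) + (1/8)·log₂(1/8)]
  = 0.2434 + 0.2500 + 0.3750
  = 0.8684 bits

I(A;B) = H(A) + H(B) - H(A,B)
  = 0.8684 + 0.8684 - 0.8684
  = 0.8684 bits

I(A;B) = 0.8684 bits > I(U;V) = 0.0529 bits, so (A, B) has the higher mutual information (stronger dependence).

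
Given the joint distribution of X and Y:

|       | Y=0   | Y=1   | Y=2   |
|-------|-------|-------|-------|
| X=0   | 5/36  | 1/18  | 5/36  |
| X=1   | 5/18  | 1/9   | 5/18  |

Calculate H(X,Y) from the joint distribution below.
H(X,Y) = -Σ P(X,Y) log₂ P(X,Y), summed over the non-zero cells:
H(X,Y) = -[(5/36)·log₂(5/36) + (1/18)·log₂(1/18) + (5/36)·log₂(5/36) + (5/18)·log₂(5/18) + (1/9)·log₂(1/9) + (5/18)·log₂(5/18)]
  = 0.3956 + 0.2317 + 0.3956 + 0.5133 + 0.3522 + 0.5133
  = 2.4017 bits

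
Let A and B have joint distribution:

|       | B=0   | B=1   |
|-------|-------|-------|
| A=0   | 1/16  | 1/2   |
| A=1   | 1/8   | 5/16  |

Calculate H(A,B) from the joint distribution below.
H(A,B) = -Σ P(A,B) log₂ P(A,B), summed over the non-zero cells:
H(A,B) = -[(1/16)·log₂(1/16) + (1/2)·log₂(1/2) + (1/8)·log₂(1/8) + (5/16)·log₂(5/16)]
  = 0.2500 + 0.5000 + 0.3750 + 0.5244
  = 1.6494 bits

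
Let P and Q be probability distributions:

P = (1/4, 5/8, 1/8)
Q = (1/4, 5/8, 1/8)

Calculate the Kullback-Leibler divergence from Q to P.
D(P||Q) = Σ P(i) log₂(P(i)/Q(i))
  i=0: (1/4) × log₂((1/4)/(1/4)) = (1/4) × log₂(1) = 0.0000
  i=1: (5/8) × log₂((5/8)/(5/8)) = (5/8) × log₂(1) = 0.0000
  i=2: (1/8) × log₂((1/8)/(1/8)) = (1/8) × log₂(1) = 0.0000
D(P||Q) = 0.0000 + 0.0000 + 0.0000
  = 0.0000 bits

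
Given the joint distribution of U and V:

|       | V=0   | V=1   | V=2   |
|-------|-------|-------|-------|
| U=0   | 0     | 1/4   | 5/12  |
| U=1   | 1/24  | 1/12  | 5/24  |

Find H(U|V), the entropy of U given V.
Marginal P(V) (column sums):
  P(V=0) = 0 + 1/24 = 1/24
  P(V=1) = 1/4 + 1/12 = 1/3
  P(V=2) = 5/12 + 5/24 = 5/8

H(U|V) = -Σ P(U,V)·log₂ P(U|V), where P(U|V) = P(U,V) / P(V)
  (cells with P(U,V) = 0 contribute 0)
  (U=0,V=1): P(U|V) = (1/4)/(1/3) = 3/4;  -(1/4)·log₂(3/4) = 0.1038
  (U=0,V=2): P(U|V) = (5/12)/(5/8) = 2/3;  -(5/12)·log₂(2/3) = 0.2437
  (U=1,V=0): P(U|V) = (1/24)/(1/24) = 1;  -(1/24)·log₂(1) = 0.0000
  (U=1,V=1): P(U|V) = (1/12)/(1/3) = 1/4;  -(1/12)·log₂(1/4) = 0.1667
  (U=1,V=2): P(U|V) = (5/24)/(5/8) = 1/3;  -(5/24)·log₂(1/3) = 0.3302
H(U|V) = 0.1038 + 0.2437 + 0.0000 + 0.1667 + 0.3302
  = 0.8444 bits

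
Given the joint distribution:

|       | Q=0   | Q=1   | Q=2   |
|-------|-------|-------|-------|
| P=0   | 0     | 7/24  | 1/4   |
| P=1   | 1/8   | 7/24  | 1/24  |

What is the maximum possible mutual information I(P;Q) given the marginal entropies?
The upper bound on mutual information is I(P;Q) ≤ min(H(P), H(Q)).

Marginal P(P) (row sums):
  P(P=0) = 0 + 7/24 + 1/4 = 13/24
  P(P=1) = 1/8 + 7/24 + 1/24 = 11/24
Marginal P(Q) (column sums):
  P(Q=0) = 0 + 1/8 = 1/8
  P(Q=1) = 7/24 + 7/24 = 7/12
  P(Q=2) = 1/4 + 1/24 = 7/24

H(P) = -[(13/24)·log₂(13/24) + (11/24)·log₂(11/24)]
  = 0.4791 + 0.5159
  = 0.9950 bits
H(Q) = -[(1/8)·log₂(1/8) + (7/12)·log₂(7/12) + (7/24)·log₂(7/24)]
  = 0.3750 + 0.4536 + 0.5185
  = 1.3471 bits

Maximum possible I(P;Q) = min(0.9950, 1.3471) = 0.9950 bits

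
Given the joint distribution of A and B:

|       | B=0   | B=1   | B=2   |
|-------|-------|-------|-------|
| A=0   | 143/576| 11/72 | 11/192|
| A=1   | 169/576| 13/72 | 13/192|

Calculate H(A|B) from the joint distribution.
Marginal P(B) (column sums):
  P(B=0) = 143/576 + 169/576 = 13/24
  P(B=1) = 11/72 + 13/72 = 1/3
  P(B=2) = 11/192 + 13/192 = 1/8

H(A|B) = -Σ P(A,B)·log₂ P(A|B), where P(A|B) = P(A,B) / P(B)
  (A=0,B=0): P(A|B) = (143/576)/(13/24) = 11/24;  -(143/576)·log₂(11/24) = 0.2794
  (A=0,B=1): P(A|B) = (11/72)/(1/3) = 11/24;  -(11/72)·log₂(11/24) = 0.1720
  (A=0,B=2): P(A|B) = (11/192)/(1/8) = 11/24;  -(11/192)·log₂(11/24) = 0.0645
  (A=1,B=0): P(A|B) = (169/576)/(13/24) = 13/24;  -(169/576)·log₂(13/24) = 0.2595
  (A=1,B=1): P(A|B) = (13/72)/(1/3) = 13/24;  -(13/72)·log₂(13/24) = 0.1597
  (A=1,B=2): P(A|B) = (13/192)/(1/8) = 13/24;  -(13/192)·log₂(13/24) = 0.0599
H(A|B) = 0.2794 + 0.1720 + 0.0645 + 0.2595 + 0.1597 + 0.0599
  = 0.9950 bits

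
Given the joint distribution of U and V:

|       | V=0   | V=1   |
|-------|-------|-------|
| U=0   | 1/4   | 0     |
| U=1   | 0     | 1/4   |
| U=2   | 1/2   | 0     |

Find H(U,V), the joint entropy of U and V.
H(U,V) = -Σ P(U,V) log₂ P(U,V), summed over the non-zero cells:
H(U,V) = -[(1/4)·log₂(1/4) + (1/4)·log₂(1/4) + (1/2)·log₂(1/2)]
  = 0.5000 + 0.5000 + 0.5000
  = 1.5000 bits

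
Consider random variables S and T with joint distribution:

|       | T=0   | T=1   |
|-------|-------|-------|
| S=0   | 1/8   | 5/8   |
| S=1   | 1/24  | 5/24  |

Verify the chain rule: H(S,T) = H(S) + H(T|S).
Left side:
H(S,T) = -[(1/8)·log₂(1/8) + (5/8)·log₂(5/8) + (1/24)·log₂(1/24) + (5/24)·log₂(5/24)]
  = 0.3750 + 0.4238 + 0.1910 + 0.4715
  = 1.4613 bits

Right side:
Marginal P(S) (row sums):
  P(S=0) = 1/8 + 5/8 = 3/4
  P(S=1) = 1/24 + 5/24 = 1/4
H(S) = -[(3/4)·log₂(3/4) + (1/4)·log₂(1/4)]
  = 0.3113 + 0.5000
  = 0.8113 bits
H(T|S) = -Σ P(S,T)·log₂ P(T|S), where P(T|S) = P(S,T) / P(S)
  (S=0,T=0): P(T|S) = (1/8)/(3/4) = 1/6;  -(1/8)·log₂(1/6) = 0.3231
  (S=0,T=1): P(T|S) = (5/8)/(3/4) = 5/6;  -(5/8)·log₂(5/6) = 0.1644
  (S=1,T=0): P(T|S) = (1/24)/(1/4) = 1/6;  -(1/24)·log₂(1/6) = 0.1077
  (S=1,T=1): P(T|S) = (5/24)/(1/4) = 5/6;  -(5/24)·log₂(5/6) = 0.0548
H(T|S) = 0.3231 + 0.1644 + 0.1077 + 0.0548
  = 0.6500 bits
H(S) + H(T|S) = 0.8113 + 0.6500 = 1.4613 bits

Both sides equal 1.4613 bits, so the chain rule holds ✓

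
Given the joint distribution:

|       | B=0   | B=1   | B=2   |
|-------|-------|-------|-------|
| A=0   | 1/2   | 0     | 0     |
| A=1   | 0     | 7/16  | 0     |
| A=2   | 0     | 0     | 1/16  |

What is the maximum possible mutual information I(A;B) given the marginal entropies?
The upper bound on mutual information is I(A;B) ≤ min(H(A), H(B)).

Marginal P(A) (row sums):
  P(A=0) = 1/2 + 0 + 0 = 1/2
  P(A=1) = 0 + 7/16 + 0 = 7/16
  P(A=2) = 0 + 0 + 1/16 = 1/16
Marginal P(B) (column sums):
  P(B=0) = 1/2 + 0 + 0 = 1/2
  P(B=1) = 0 + 7/16 + 0 = 7/16
  P(B=2) = 0 + 0 + 1/16 = 1/16

H(A) = -[(1/2)·log₂(1/2) + (7/16)·log₂(7/16) + (1/16)·log₂(1/16)]
  = 0.5000 + 0.5218 + 0.2500
  = 1.2718 bits
H(B) = -[(1/2)·log₂(1/2) + (7/16)·log₂(7/16) + (1/16)·log₂(1/16)]
  = 0.5000 + 0.5218 + 0.2500
  = 1.2718 bits

Maximum possible I(A;B) = min(1.2718, 1.2718) = 1.2718 bits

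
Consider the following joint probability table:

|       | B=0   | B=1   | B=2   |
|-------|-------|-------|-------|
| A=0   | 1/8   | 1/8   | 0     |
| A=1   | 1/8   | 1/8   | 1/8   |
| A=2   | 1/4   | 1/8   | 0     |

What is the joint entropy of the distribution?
H(A,B) = -Σ P(A,B) log₂ P(A,B), summed over the non-zero cells:
H(A,B) = -[(1/8)·log₂(1/8) + (1/8)·log₂(1/8) + (1/8)·log₂(1/8) + (1/8)·log₂(1/8) + (1/8)·log₂(1/8) + (1/4)·log₂(1/4) + (1/8)·log₂(1/8)]
  = 0.3750 + 0.3750 + 0.3750 + 0.3750 + 0.3750 + 0.5000 + 0.3750
  = 2.7500 bits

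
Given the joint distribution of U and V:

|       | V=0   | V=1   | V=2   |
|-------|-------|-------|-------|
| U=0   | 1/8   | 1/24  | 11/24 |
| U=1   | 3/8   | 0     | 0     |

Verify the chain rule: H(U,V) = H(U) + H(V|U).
Left side:
H(U,V) = -[(1/8)·log₂(1/8) + (1/24)·log₂(1/24) + (11/24)·log₂(11/24) + (3/8)·log₂(3/8)]
  = 0.3750 + 0.1910 + 0.5159 + 0.5306
  = 1.6125 bits

Right side:
Marginal P(U) (row sums):
  P(U=0) = 1/8 + 1/24 + 11/24 = 5/8
  P(U=1) = 3/8 + 0 + 0 = 3/8
H(U) = -[(5/8)·log₂(5/8) + (3/8)·log₂(3/8)]
  = 0.4238 + 0.5306
  = 0.9544 bits
H(V|U) = -Σ P(U,V)·log₂ P(V|U), where P(V|U) = P(U,V) / P(U)
  (cells with P(U,V) = 0 contribute 0)
  (U=0,V=0): P(V|U) = (1/8)/(5/8) = 1/5;  -(1/8)·log₂(1/5) = 0.2902
  (U=0,V=1): P(V|U) = (1/24)/(5/8) = 1/15;  -(1/24)·log₂(1/15) = 0.1628
  (U=0,V=2): P(V|U) = (11/24)/(5/8) = 11/15;  -(11/24)·log₂(11/15) = 0.2051
  (U=1,V=0): P(V|U) = (3/8)/(3/8) = 1;  -(3/8)·log₂(1) = 0.0000
H(V|U) = 0.2902 + 0.1628 + 0.2051 + 0.0000
  = 0.6581 bits
H(U) + H(V|U) = 0.9544 + 0.6581 = 1.6125 bits

Both sides equal 1.6125 bits, so the chain rule holds ✓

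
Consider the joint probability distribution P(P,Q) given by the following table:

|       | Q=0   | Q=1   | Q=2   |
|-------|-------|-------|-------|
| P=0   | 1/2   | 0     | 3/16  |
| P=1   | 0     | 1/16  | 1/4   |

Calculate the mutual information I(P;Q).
Marginal P(P) (row sums):
  P(P=0) = 1/2 + 0 + 3/16 = 11/16
  P(P=1) = 0 + 1/16 + 1/4 = 5/16
Marginal P(Q) (column sums):
  P(Q=0) = 1/2 + 0 = 1/2
  P(Q=1) = 0 + 1/16 = 1/16
  P(Q=2) = 3/16 + 1/4 = 7/16

H(P) = -[(11/16)·log₂(11/16) + (5/16)·log₂(5/16)]
  = 0.3716 + 0.5244
  = 0.8960 bits
H(Q) = -[(1/2)·log₂(1/2) + (1/16)·log₂(1/16) + (7/16)·log₂(7/16)]
  = 0.5000 + 0.2500 + 0.5218
  = 1.2718 bits
H(P,Q) = -[(1/2)·log₂(1/2) + (3/16)·log₂(3/16) + (1/16)·log₂(1/16) + (1/4)·log₂(1/4)]
  = 0.5000 + 0.4528 + 0.2500 + 0.5000
  = 1.7028 bits

I(P;Q) = H(P) + H(Q) - H(P,Q)
  = 0.8960 + 1.2718 - 1.7028
  = 0.4650 bits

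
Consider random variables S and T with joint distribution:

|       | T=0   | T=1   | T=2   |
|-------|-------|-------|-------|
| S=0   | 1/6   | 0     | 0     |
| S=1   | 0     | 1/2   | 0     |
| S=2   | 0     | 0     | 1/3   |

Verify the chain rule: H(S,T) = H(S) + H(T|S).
Left side:
H(S,T) = -[(1/6)·log₂(1/6) + (1/2)·log₂(1/2) + (1/3)·log₂(1/3)]
  = 0.4308 + 0.5000 + 0.5283
  = 1.4591 bits

Right side:
Marginal P(S) (row sums):
  P(S=0) = 1/6 + 0 + 0 = 1/6
  P(S=1) = 0 + 1/2 + 0 = 1/2
  P(S=2) = 0 + 0 + 1/3 = 1/3
H(S) = -[(1/6)·log₂(1/6) + (1/2)·log₂(1/2) + (1/3)·log₂(1/3)]
  = 0.4308 + 0.5000 + 0.5283
  = 1.4591 bits
H(T|S) = -Σ P(S,T)·log₂ P(T|S), where P(T|S) = P(S,T) / P(S)
  (cells with P(S,T) = 0 contribute 0)
  (S=0,T=0): P(T|S) = (1/6)/(1/6) = 1;  -(1/6)·log₂(1) = 0.0000
  (S=1,T=1): P(T|S) = (1/2)/(1/2) = 1;  -(1/2)·log₂(1) = 0.0000
  (S=2,T=2): P(T|S) = (1/3)/(1/3) = 1;  -(1/3)·log₂(1) = 0.0000
H(T|S) = 0.0000 + 0.0000 + 0.0000
  = 0.0000 bits
H(S) + H(T|S) = 1.4591 + 0.0000 = 1.4591 bits

Both sides equal 1.4591 bits, so the chain rule holds ✓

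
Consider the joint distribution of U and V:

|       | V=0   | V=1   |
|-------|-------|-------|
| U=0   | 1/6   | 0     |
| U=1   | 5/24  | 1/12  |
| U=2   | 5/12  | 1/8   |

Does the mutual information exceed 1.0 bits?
Marginal P(U) (row sums):
  P(U=0) = 1/6 + 0 = 1/6
  P(U=1) = 5/24 + 1/12 = 7/24
  P(U=2) = 5/12 + 1/8 = 13/24
Marginal P(V) (column sums):
  P(V=0) = 1/6 + 5/24 + 5/12 = 19/24
  P(V=1) = 0 + 1/12 + 1/8 = 5/24

H(U) = -[(1/6)·log₂(1/6) + (7/24)·log₂(7/24) + (13/24)·log₂(13/24)]
  = 0.4308 + 0.5185 + 0.4791
  = 1.4284 bits
H(V) = -[(19/24)·log₂(19/24) + (5/24)·log₂(5/24)]
  = 0.2668 + 0.4715
  = 0.7383 bits
H(U,V) = -[(1/6)·log₂(1/6) + (5/24)·log₂(5/24) + (1/12)·log₂(1/12) + (5/12)·log₂(5/12) + (1/8)·log₂(1/8)]
  = 0.4308 + 0.4715 + 0.2987 + 0.5263 + 0.3750
  = 2.1023 bits

I(U;V) = H(U) + H(V) - H(U,V)
  = 1.4284 + 0.7383 - 2.1023
  = 0.0644 bits

No. I(U;V) = 0.0644 bits, which is ≤ 1.0 bits.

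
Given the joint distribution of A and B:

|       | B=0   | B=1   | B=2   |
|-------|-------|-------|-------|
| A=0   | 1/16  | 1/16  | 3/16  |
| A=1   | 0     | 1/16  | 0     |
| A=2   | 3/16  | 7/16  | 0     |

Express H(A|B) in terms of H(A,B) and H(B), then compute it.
H(A|B) = H(A,B) - H(B)

Marginal P(B) (column sums):
  P(B=0) = 1/16 + 0 + 3/16 = 1/4
  P(B=1) = 1/16 + 1/16 + 7/16 = 9/16
  P(B=2) = 3/16 + 0 + 0 = 3/16

H(A,B) = -[(1/16)·log₂(1/16) + (1/16)·log₂(1/16) + (3/16)·log₂(3/16) + (1/16)·log₂(1/16) + (3/16)·log₂(3/16) + (7/16)·log₂(7/16)]
  = 0.2500 + 0.2500 + 0.4528 + 0.2500 + 0.4528 + 0.5218
  = 2.1774 bits
H(B) = -[(1/4)·log₂(1/4) + (9/16)·log₂(9/16) + (3/16)·log₂(3/16)]
  = 0.5000 + 0.4669 + 0.4528
  = 1.4197 bits

H(A|B) = 2.1774 - 1.4197 = 0.7577 bits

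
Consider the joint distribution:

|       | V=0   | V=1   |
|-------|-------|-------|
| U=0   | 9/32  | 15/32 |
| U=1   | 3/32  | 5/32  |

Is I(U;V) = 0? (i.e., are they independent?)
Marginal P(U) (row sums):
  P(U=0) = 9/32 + 15/32 = 3/4
  P(U=1) = 3/32 + 5/32 = 1/4
Marginal P(V) (column sums):
  P(V=0) = 9/32 + 3/32 = 3/8
  P(V=1) = 15/32 + 5/32 = 5/8

U and V are independent iff P(U=i,V=j) = P(U=i)·P(V=j) for every cell.
  P(U=0)·P(V=0) = 3/4 × 3/8 = 9/32 = P(U=0,V=0) ✓
  P(U=0)·P(V=1) = 3/4 × 5/8 = 15/32 = P(U=0,V=1) ✓
  P(U=1)·P(V=0) = 1/4 × 3/8 = 3/32 = P(U=1,V=0) ✓
  P(U=1)·P(V=1) = 1/4 × 5/8 = 5/32 = P(U=1,V=1) ✓

Yes, U and V are independent: every cell factors, so I(U;V) = 0 bits.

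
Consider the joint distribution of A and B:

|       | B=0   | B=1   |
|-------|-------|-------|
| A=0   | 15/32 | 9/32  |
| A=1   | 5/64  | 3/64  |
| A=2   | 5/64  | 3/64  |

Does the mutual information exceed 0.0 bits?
Marginal P(A) (row sums):
  P(A=0) = 15/32 + 9/32 = 3/4
  P(A=1) = 5/64 + 3/64 = 1/8
  P(A=2) = 5/64 + 3/64 = 1/8
Marginal P(B) (column sums):
  P(B=0) = 15/32 + 5/64 + 5/64 = 5/8
  P(B=1) = 9/32 + 3/64 + 3/64 = 3/8

H(A) = -[(3/4)·log₂(3/4) + (1/8)·log₂(1/8) + (1/8)·log₂(1/8)]
  = 0.3113 + 0.3750 + 0.3750
  = 1.0613 bits
H(B) = -[(5/8)·log₂(5/8) + (3/8)·log₂(3/8)]
  = 0.4238 + 0.5306
  = 0.9544 bits
H(A,B) = -[(15/32)·log₂(15/32) + (9/32)·log₂(9/32) + (5/64)·log₂(5/64) + (3/64)·log₂(3/64) + (5/64)·log₂(5/64) + (3/64)·log₂(3/64)]
  = 0.5124 + 0.5147 + 0.2873 + 0.2070 + 0.2873 + 0.2070
  = 2.0157 bits

I(A;B) = H(A) + H(B) - H(A,B)
  = 1.0613 + 0.9544 - 2.0157
  = 0.0000 bits

No. I(A;B) = 0.0000 bits, which is ≤ 0.0 bits.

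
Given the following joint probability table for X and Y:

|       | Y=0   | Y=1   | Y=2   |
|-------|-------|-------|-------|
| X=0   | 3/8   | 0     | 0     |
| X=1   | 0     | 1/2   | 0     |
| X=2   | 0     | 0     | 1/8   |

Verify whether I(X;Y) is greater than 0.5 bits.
Marginal P(X) (row sums):
  P(X=0) = 3/8 + 0 + 0 = 3/8
  P(X=1) = 0 + 1/2 + 0 = 1/2
  P(X=2) = 0 + 0 + 1/8 = 1/8
Marginal P(Y) (column sums):
  P(Y=0) = 3/8 + 0 + 0 = 3/8
  P(Y=1) = 0 + 1/2 + 0 = 1/2
  P(Y=2) = 0 + 0 + 1/8 = 1/8

H(X) = -[(3/8)·log₂(3/8) + (1/2)·log₂(1/2) + (1/8)·log₂(1/8)]
  = 0.5306 + 0.5000 + 0.3750
  = 1.4056 bits
H(Y) = -[(3/8)·log₂(3/8) + (1/2)·log₂(1/2) + (1/8)·log₂(1/8)]
  = 0.5306 + 0.5000 + 0.3750
  = 1.4056 bits
H(X,Y) = -[(3/8)·log₂(3/8) + (1/2)·log₂(1/2) + (1/8)·log₂(1/8)]
  = 0.5306 + 0.5000 + 0.3750
  = 1.4056 bits

I(X;Y) = H(X) + H(Y) - H(X,Y)
  = 1.4056 + 1.4056 - 1.4056
  = 1.4056 bits

Yes. I(X;Y) = 1.4056 bits, which is > 0.5 bits.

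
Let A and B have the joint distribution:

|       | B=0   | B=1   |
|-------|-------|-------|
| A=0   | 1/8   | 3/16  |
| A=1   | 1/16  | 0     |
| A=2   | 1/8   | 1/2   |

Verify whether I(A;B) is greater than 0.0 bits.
Marginal P(A) (row sums):
  P(A=0) = 1/8 + 3/16 = 5/16
  P(A=1) = 1/16 + 0 = 1/16
  P(A=2) = 1/8 + 1/2 = 5/8
Marginal P(B) (column sums):
  P(B=0) = 1/8 + 1/16 + 1/8 = 5/16
  P(B=1) = 3/16 + 0 + 1/2 = 11/16

H(A) = -[(5/16)·log₂(5/16) + (1/16)·log₂(1/16) + (5/8)·log₂(5/8)]
  = 0.5244 + 0.2500 + 0.4238
  = 1.1982 bits
H(B) = -[(5/16)·log₂(5/16) + (11/16)·log₂(11/16)]
  = 0.5244 + 0.3716
  = 0.8960 bits
H(A,B) = -[(1/8)·log₂(1/8) + (3/16)·log₂(3/16) + (1/16)·log₂(1/16) + (1/8)·log₂(1/8) + (1/2)·log₂(1/2)]
  = 0.3750 + 0.4528 + 0.2500 + 0.3750 + 0.5000
  = 1.9528 bits

I(A;B) = H(A) + H(B) - H(A,B)
  = 1.1982 + 0.8960 - 1.9528
  = 0.1414 bits

Yes. I(A;B) = 0.1414 bits, which is > 0.0 bits.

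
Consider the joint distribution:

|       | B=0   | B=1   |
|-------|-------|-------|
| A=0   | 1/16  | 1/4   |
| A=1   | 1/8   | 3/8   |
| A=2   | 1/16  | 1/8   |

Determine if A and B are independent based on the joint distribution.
Marginal P(A) (row sums):
  P(A=0) = 1/16 + 1/4 = 5/16
  P(A=1) = 1/8 + 3/8 = 1/2
  P(A=2) = 1/16 + 1/8 = 3/16
Marginal P(B) (column sums):
  P(B=0) = 1/16 + 1/8 + 1/16 = 1/4
  P(B=1) = 1/4 + 3/8 + 1/8 = 3/4

A and B are independent iff P(A=i,B=j) = P(A=i)·P(B=j) for every cell.
  P(A=0)·P(B=0) = 5/16 × 1/4 = 5/64, but P(A=0,B=0) = 1/16 ✗

No, A and B are not independent. Quantitatively, I(A;B) > 0:

H(A) = -[(5/16)·log₂(5/16) + (1/2)·log₂(1/2) + (3/16)·log₂(3/16)]
  = 0.5244 + 0.5000 + 0.4528
  = 1.4772 bits
H(B) = -[(1/4)·log₂(1/4) + (3/4)·log₂(3/4)]
  = 0.5000 + 0.3113
  = 0.8113 bits
H(A,B) = -[(1/16)·log₂(1/16) + (1/4)·log₂(1/4) + (1/8)·log₂(1/8) + (3/8)·log₂(3/8) + (1/16)·log₂(1/16) + (1/8)·log₂(1/8)]
  = 0.2500 + 0.5000 + 0.3750 + 0.5306 + 0.2500 + 0.3750
  = 2.2806 bits
I(A;B) = H(A) + H(B) - H(A,B) = 1.4772 + 0.8113 - 2.2806 = 0.0079 bits > 0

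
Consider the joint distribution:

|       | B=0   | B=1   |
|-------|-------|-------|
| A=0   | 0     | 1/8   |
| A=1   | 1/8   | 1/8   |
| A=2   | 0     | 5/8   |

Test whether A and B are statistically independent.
Marginal P(A) (row sums):
  P(A=0) = 0 + 1/8 = 1/8
  P(A=1) = 1/8 + 1/8 = 1/4
  P(A=2) = 0 + 5/8 = 5/8
Marginal P(B) (column sums):
  P(B=0) = 0 + 1/8 + 0 = 1/8
  P(B=1) = 1/8 + 1/8 + 5/8 = 7/8

A and B are independent iff P(A=i,B=j) = P(A=i)·P(B=j) for every cell.
  P(A=0)·P(B=0) = 1/8 × 1/8 = 1/64, but P(A=0,B=0) = 0 ✗

No, A and B are not independent. Quantitatively, I(A;B) > 0:

H(A) = -[(1/8)·log₂(1/8) + (1/4)·log₂(1/4) + (5/8)·log₂(5/8)]
  = 0.3750 + 0.5000 + 0.4238
  = 1.2988 bits
H(B) = -[(1/8)·log₂(1/8) + (7/8)·log₂(7/8)]
  = 0.3750 + 0.1686
  = 0.5436 bits
H(A,B) = -[(1/8)·log₂(1/8) + (1/8)·log₂(1/8) + (1/8)·log₂(1/8) + (5/8)·log₂(5/8)]
  = 0.3750 + 0.3750 + 0.3750 + 0.4238
  = 1.5488 bits
I(A;B) = H(A) + H(B) - H(A,B) = 1.2988 + 0.5436 - 1.5488 = 0.2936 bits > 0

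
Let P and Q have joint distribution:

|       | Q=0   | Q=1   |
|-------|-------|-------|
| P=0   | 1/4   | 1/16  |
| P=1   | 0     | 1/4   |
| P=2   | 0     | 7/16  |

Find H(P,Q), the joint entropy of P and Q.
H(P,Q) = -Σ P(P,Q) log₂ P(P,Q), summed over the non-zero cells:
H(P,Q) = -[(1/4)·log₂(1/4) + (1/16)·log₂(1/16) + (1/4)·log₂(1/4) + (7/16)·log₂(7/16)]
  = 0.5000 + 0.2500 + 0.5000 + 0.5218
  = 1.7718 bits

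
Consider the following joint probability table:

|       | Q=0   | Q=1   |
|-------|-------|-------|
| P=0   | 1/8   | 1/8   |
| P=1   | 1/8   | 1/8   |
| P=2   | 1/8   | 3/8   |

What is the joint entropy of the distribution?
H(P,Q) = -Σ P(P,Q) log₂ P(P,Q), summed over the non-zero cells:
H(P,Q) = -[(1/8)·log₂(1/8) + (1/8)·log₂(1/8) + (1/8)·log₂(1/8) + (1/8)·log₂(1/8) + (1/8)·log₂(1/8) + (3/8)·log₂(3/8)]
  = 0.3750 + 0.3750 + 0.3750 + 0.3750 + 0.3750 + 0.5306
  = 2.4056 bits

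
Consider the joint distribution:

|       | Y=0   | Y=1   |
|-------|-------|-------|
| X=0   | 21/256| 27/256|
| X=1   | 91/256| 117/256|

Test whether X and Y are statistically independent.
Marginal P(X) (row sums):
  P(X=0) = 21/256 + 27/256 = 3/16
  P(X=1) = 91/256 + 117/256 = 13/16
Marginal P(Y) (column sums):
  P(Y=0) = 21/256 + 91/256 = 7/16
  P(Y=1) = 27/256 + 117/256 = 9/16

X and Y are independent iff P(X=i,Y=j) = P(X=i)·P(Y=j) for every cell.
  P(X=0)·P(Y=0) = 3/16 × 7/16 = 21/256 = P(X=0,Y=0) ✓
  P(X=0)·P(Y=1) = 3/16 × 9/16 = 27/256 = P(X=0,Y=1) ✓
  P(X=1)·P(Y=0) = 13/16 × 7/16 = 91/256 = P(X=1,Y=0) ✓
  P(X=1)·P(Y=1) = 13/16 × 9/16 = 117/256 = P(X=1,Y=1) ✓

Yes, X and Y are independent: every cell factors, so I(X;Y) = 0 bits.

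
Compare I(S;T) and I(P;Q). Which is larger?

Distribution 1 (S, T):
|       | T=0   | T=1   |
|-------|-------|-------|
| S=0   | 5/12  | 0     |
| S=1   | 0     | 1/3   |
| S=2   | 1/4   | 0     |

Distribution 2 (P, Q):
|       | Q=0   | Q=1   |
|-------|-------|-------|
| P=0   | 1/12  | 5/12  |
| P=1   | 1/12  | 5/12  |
Distribution 1 (S, T):
Marginal P(S) (row sums):
  P(S=0) = 5/12 + 0 = 5/12
  P(S=1) = 0 + 1/3 = 1/3
  P(S=2) = 1/4 + 0 = 1/4
Marginal P(T) (column sums):
  P(T=0) = 5/12 + 0 + 1/4 = 2/3
  P(T=1) = 0 + 1/3 + 0 = 1/3

H(S) = -[(5/12)·log₂(5/12) + (1/3)·log₂(1/3) + (1/4)·log₂(1/4)]
  = 0.5263 + 0.5283 + 0.5000
  = 1.5546 bits
H(T) = -[(2/3)·log₂(2/3) + (1/3)·log₂(1/3)]
  = 0.3900 + 0.5283
  = 0.9183 bits
H(S,T) = -[(5/12)·log₂(5/12) + (1/3)·log₂(1/3) + (1/4)·log₂(1/4)]
  = 0.5263 + 0.5283 + 0.5000
  = 1.5546 bits

I(S;T) = H(S) + H(T) - H(S,T)
  = 1.5546 + 0.9183 - 1.5546
  = 0.9183 bits

Distribution 2 (P, Q):
Marginal P(P) (row sums):
  P(P=0) = 1/12 + 5/12 = 1/2
  P(P=1) = 1/12 + 5/12 = 1/2
Marginal P(Q) (column sums):
  P(Q=0) = 1/12 + 1/12 = 1/6
  P(Q=1) = 5/12 + 5/12 = 5/6

H(P) = -[(1/2)·log₂(1/2) + (1/2)·log₂(1/2)]
  = 0.5000 + 0.5000
  = 1.0000 bits
H(Q) = -[(1/6)·log₂(1/6) + (5/6)·log₂(5/6)]
  = 0.4308 + 0.2192
  = 0.6500 bits
H(P,Q) = -[(1/12)·log₂(1/12) + (5/12)·log₂(5/12) + (1/12)·log₂(1/12) + (5/12)·log₂(5/12)]
  = 0.2987 + 0.5263 + 0.2987 + 0.5263
  = 1.6500 bits

I(P;Q) = H(P) + H(Q) - H(P,Q)
  = 1.0000 + 0.6500 - 1.6500
  = 0.0000 bits

I(S;T) = 0.9183 bits > I(P;Q) = 0.0000 bits, so (S, T) has the higher mutual information (stronger dependence).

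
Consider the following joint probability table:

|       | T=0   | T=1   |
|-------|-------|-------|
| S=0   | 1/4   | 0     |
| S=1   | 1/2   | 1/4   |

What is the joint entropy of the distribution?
H(S,T) = -Σ P(S,T) log₂ P(S,T), summed over the non-zero cells:
H(S,T) = -[(1/4)·log₂(1/4) + (1/2)·log₂(1/2) + (1/4)·log₂(1/4)]
  = 0.5000 + 0.5000 + 0.5000
  = 1.5000 bits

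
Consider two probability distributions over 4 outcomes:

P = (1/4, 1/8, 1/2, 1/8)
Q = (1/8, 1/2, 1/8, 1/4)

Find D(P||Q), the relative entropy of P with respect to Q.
D(P||Q) = Σ P(i) log₂(P(i)/Q(i))
  i=0: (1/4) × log₂((1/4)/(1/8)) = (1/4) × log₂(2) = 0.2500
  i=1: (1/8) × log₂((1/8)/(1/2)) = (1/8) × log₂(1/4) = -0.2500
  i=2: (1/2) × log₂((1/2)/(1/8)) = (1/2) × log₂(4) = 1.0000
  i=3: (1/8) × log₂((1/8)/(1/4)) = (1/8) × log₂(1/2) = -0.1250
D(P||Q) = 0.2500 - 0.2500 + 1.0000 - 0.1250
  = 0.8750 bits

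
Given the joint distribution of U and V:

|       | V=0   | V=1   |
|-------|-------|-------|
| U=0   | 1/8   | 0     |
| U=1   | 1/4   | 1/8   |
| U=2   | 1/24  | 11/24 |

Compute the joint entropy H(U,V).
H(U,V) = -Σ P(U,V) log₂ P(U,V), summed over the non-zero cells:
H(U,V) = -[(1/8)·log₂(1/8) + (1/4)·log₂(1/4) + (1/8)·log₂(1/8) + (1/24)·log₂(1/24) + (11/24)·log₂(11/24)]
  = 0.3750 + 0.5000 + 0.3750 + 0.1910 + 0.5159
  = 1.9569 bits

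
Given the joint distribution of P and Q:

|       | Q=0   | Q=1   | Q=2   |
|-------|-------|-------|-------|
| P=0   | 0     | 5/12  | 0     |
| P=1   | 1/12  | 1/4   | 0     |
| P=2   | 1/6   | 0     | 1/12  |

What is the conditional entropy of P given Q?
Marginal P(Q) (column sums):
  P(Q=0) = 0 + 1/12 + 1/6 = 1/4
  P(Q=1) = 5/12 + 1/4 + 0 = 2/3
  P(Q=2) = 0 + 0 + 1/12 = 1/12

H(P|Q) = -Σ P(P,Q)·log₂ P(P|Q), where P(P|Q) = P(P,Q) / P(Q)
  (cells with P(P,Q) = 0 contribute 0)
  (P=0,Q=1): P(P|Q) = (5/12)/(2/3) = 5/8;  -(5/12)·log₂(5/8) = 0.2825
  (P=1,Q=0): P(P|Q) = (1/12)/(1/4) = 1/3;  -(1/12)·log₂(1/3) = 0.1321
  (P=1,Q=1): P(P|Q) = (1/4)/(2/3) = 3/8;  -(1/4)·log₂(3/8) = 0.3538
  (P=2,Q=0): P(P|Q) = (1/6)/(1/4) = 2/3;  -(1/6)·log₂(2/3) = 0.0975
  (P=2,Q=2): P(P|Q) = (1/12)/(1/12) = 1;  -(1/12)·log₂(1) = 0.0000
H(P|Q) = 0.2825 + 0.1321 + 0.3538 + 0.0975 + 0.0000
  = 0.8659 bits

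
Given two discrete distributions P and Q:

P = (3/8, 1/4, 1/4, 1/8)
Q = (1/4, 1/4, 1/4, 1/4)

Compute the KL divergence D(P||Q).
D(P||Q) = Σ P(i) log₂(P(i)/Q(i))
  i=0: (3/8) × log₂((3/8)/(1/4)) = (3/8) × log₂(3/2) = 0.2194
  i=1: (1/4) × log₂((1/4)/(1/4)) = (1/4) × log₂(1) = 0.0000
  i=2: (1/4) × log₂((1/4)/(1/4)) = (1/4) × log₂(1) = 0.0000
  i=3: (1/8) × log₂((1/8)/(1/4)) = (1/8) × log₂(1/2) = -0.1250
D(P||Q) = 0.2194 + 0.0000 + 0.0000 - 0.1250
  = 0.0944 bits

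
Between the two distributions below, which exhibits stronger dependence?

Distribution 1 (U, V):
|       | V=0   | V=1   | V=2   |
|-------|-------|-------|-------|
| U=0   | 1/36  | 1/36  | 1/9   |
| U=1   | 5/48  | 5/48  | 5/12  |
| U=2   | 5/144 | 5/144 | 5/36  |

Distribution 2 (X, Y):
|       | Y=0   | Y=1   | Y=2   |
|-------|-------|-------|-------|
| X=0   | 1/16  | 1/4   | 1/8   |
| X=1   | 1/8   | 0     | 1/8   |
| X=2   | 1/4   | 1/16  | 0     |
Distribution 1 (U, V):
Marginal P(U) (row sums):
  P(U=0) = 1/36 + 1/36 + 1/9 = 1/6
  P(U=1) = 5/48 + 5/48 + 5/12 = 5/8
  P(U=2) = 5/144 + 5/144 + 5/36 = 5/24
Marginal P(V) (column sums):
  P(V=0) = 1/36 + 5/48 + 5/144 = 1/6
  P(V=1) = 1/36 + 5/48 + 5/144 = 1/6
  P(V=2) = 1/9 + 5/12 + 5/36 = 2/3

H(U) = -[(1/6)·log₂(1/6) + (5/8)·log₂(5/8) + (5/24)·log₂(5/24)]
  = 0.4308 + 0.4238 + 0.4715
  = 1.3261 bits
H(V) = -[(1/6)·log₂(1/6) + (1/6)·log₂(1/6) + (2/3)·log₂(2/3)]
  = 0.4308 + 0.4308 + 0.3900
  = 1.2516 bits
H(U,V) = -[(1/36)·log₂(1/36) + (1/36)·log₂(1/36) + (1/9)·log₂(1/9) + (5/48)·log₂(5/48) + (5/48)·log₂(5/48) + (5/12)·log₂(5/12) + (5/144)·log₂(5/144) + (5/144)·log₂(5/144) + (5/36)·log₂(5/36)]
  = 0.1436 + 0.1436 + 0.3522 + 0.3399 + 0.3399 + 0.5263 + 0.1683 + 0.1683 + 0.3956
  = 2.5777 bits

I(U;V) = H(U) + H(V) - H(U,V)
  = 1.3261 + 1.2516 - 2.5777
  = 0.0000 bits

Distribution 2 (X, Y):
Marginal P(X) (row sums):
  P(X=0) = 1/16 + 1/4 + 1/8 = 7/16
  P(X=1) = 1/8 + 0 + 1/8 = 1/4
  P(X=2) = 1/4 + 1/16 + 0 = 5/16
Marginal P(Y) (column sums):
  P(Y=0) = 1/16 + 1/8 + 1/4 = 7/16
  P(Y=1) = 1/4 + 0 + 1/16 = 5/16
  P(Y=2) = 1/8 + 1/8 + 0 = 1/4

H(X) = -[(7/16)·log₂(7/16) + (1/4)·log₂(1/4) + (5/16)·log₂(5/16)]
  = 0.5218 + 0.5000 + 0.5244
  = 1.5462 bits
H(Y) = -[(7/16)·log₂(7/16) + (5/16)·log₂(5/16) + (1/4)·log₂(1/4)]
  = 0.5218 + 0.5244 + 0.5000
  = 1.5462 bits
H(X,Y) = -[(1/16)·log₂(1/16) + (1/4)·log₂(1/4) + (1/8)·log₂(1/8) + (1/8)·log₂(1/8) + (1/8)·log₂(1/8) + (1/4)·log₂(1/4) + (1/16)·log₂(1/16)]
  = 0.2500 + 0.5000 + 0.3750 + 0.3750 + 0.3750 + 0.5000 + 0.2500
  = 2.6250 bits

I(X;Y) = H(X) + H(Y) - H(X,Y)
  = 1.5462 + 1.5462 - 2.6250
  = 0.4674 bits

I(X;Y) = 0.4674 bits > I(U;V) = 0.0000 bits, so (X, Y) has the higher mutual information (stronger dependence).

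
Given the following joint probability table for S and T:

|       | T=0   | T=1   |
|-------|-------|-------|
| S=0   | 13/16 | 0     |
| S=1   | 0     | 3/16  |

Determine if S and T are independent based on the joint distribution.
Marginal P(S) (row sums):
  P(S=0) = 13/16 + 0 = 13/16
  P(S=1) = 0 + 3/16 = 3/16
Marginal P(T) (column sums):
  P(T=0) = 13/16 + 0 = 13/16
  P(T=1) = 0 + 3/16 = 3/16

S and T are independent iff P(S=i,T=j) = P(S=i)·P(T=j) for every cell.
  P(S=0)·P(T=0) = 13/16 × 13/16 = 169/256, but P(S=0,T=0) = 13/16 ✗

No, S and T are not independent. Quantitatively, I(S;T) > 0:

H(S) = -[(13/16)·log₂(13/16) + (3/16)·log₂(3/16)]
  = 0.2434 + 0.4528
  = 0.6962 bits
H(T) = -[(13/16)·log₂(13/16) + (3/16)·log₂(3/16)]
  = 0.2434 + 0.4528
  = 0.6962 bits
H(S,T) = -[(13/16)·log₂(13/16) + (3/16)·log₂(3/16)]
  = 0.2434 + 0.4528
  = 0.6962 bits
I(S;T) = H(S) + H(T) - H(S,T) = 0.6962 + 0.6962 - 0.6962 = 0.6962 bits > 0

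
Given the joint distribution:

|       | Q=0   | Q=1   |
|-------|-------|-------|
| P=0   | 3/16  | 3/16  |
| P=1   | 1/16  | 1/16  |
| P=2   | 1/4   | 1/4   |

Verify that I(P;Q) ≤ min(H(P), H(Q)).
Marginal P(P) (row sums):
  P(P=0) = 3/16 + 3/16 = 3/8
  P(P=1) = 1/16 + 1/16 = 1/8
  P(P=2) = 1/4 + 1/4 = 1/2
Marginal P(Q) (column sums):
  P(Q=0) = 3/16 + 1/16 + 1/4 = 1/2
  P(Q=1) = 3/16 + 1/16 + 1/4 = 1/2

H(P) = -[(3/8)·log₂(3/8) + (1/8)·log₂(1/8) + (1/2)·log₂(1/2)]
  = 0.5306 + 0.3750 + 0.5000
  = 1.4056 bits
H(Q) = -[(1/2)·log₂(1/2) + (1/2)·log₂(1/2)]
  = 0.5000 + 0.5000
  = 1.0000 bits
H(P,Q) = -[(3/16)·log₂(3/16) + (3/16)·log₂(3/16) + (1/16)·log₂(1/16) + (1/16)·log₂(1/16) + (1/4)·log₂(1/4) + (1/4)·log₂(1/4)]
  = 0.4528 + 0.4528 + 0.2500 + 0.2500 + 0.5000 + 0.5000
  = 2.4056 bits

I(P;Q) = H(P) + H(Q) - H(P,Q)
  = 1.4056 + 1.0000 - 2.4056
  = 0.0000 bits

min(H(P), H(Q)) = min(1.4056, 1.0000) = 1.0000 bits
Since 0.0000 ≤ 1.0000, the bound is satisfied ✓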